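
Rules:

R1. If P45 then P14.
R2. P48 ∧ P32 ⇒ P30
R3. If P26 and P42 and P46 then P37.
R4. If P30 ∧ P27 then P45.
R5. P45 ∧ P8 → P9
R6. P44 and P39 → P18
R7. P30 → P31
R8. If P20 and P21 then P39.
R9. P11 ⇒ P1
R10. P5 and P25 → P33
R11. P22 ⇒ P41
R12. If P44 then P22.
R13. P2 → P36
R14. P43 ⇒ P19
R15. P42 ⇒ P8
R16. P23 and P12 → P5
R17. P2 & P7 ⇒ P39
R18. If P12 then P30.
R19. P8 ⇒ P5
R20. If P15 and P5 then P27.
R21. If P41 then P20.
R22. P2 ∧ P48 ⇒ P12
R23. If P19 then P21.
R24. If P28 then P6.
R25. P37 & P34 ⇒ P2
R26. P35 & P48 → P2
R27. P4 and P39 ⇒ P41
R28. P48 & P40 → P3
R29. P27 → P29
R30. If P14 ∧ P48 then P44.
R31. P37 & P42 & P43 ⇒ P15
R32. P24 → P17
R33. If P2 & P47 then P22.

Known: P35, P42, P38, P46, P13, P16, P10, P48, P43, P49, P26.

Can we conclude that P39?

P37  (by R3: P26, P42, P46)
P19  (by R14: P43)
P8  (by R15: P42)
P5  (by R19: P8)
P21  (by R23: P19)
P2  (by R26: P35, P48)
P15  (by R31: P37, P42, P43)
P27  (by R20: P15, P5)
P12  (by R22: P2, P48)
P30  (by R18: P12)
P45  (by R4: P30, P27)
P14  (by R1: P45)
P44  (by R30: P14, P48)
P22  (by R12: P44)
P41  (by R11: P22)
P20  (by R21: P41)
P39  (by R8: P20, P21)

Yes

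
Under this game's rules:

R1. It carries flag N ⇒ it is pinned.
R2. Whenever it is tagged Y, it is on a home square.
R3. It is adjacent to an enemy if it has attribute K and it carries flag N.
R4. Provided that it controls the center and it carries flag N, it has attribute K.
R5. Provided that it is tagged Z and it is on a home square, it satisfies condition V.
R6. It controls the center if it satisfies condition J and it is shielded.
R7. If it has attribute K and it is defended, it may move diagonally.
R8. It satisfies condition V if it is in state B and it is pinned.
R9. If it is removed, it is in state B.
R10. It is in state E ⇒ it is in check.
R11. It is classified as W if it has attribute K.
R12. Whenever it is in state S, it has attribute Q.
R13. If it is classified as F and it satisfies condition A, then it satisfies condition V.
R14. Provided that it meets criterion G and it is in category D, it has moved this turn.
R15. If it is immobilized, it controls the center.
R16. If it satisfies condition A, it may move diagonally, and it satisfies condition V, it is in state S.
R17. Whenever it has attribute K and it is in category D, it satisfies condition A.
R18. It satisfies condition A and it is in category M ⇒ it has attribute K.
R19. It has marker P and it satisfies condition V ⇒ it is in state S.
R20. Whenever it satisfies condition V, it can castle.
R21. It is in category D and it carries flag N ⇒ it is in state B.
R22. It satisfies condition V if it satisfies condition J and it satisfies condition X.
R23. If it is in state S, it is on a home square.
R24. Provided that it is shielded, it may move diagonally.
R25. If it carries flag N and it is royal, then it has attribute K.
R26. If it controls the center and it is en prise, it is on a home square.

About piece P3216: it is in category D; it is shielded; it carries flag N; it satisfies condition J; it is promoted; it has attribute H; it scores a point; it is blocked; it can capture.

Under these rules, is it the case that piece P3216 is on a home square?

By R1 (it carries flag N): it is pinned.
By R6 (it satisfies condition J, it is shielded): it controls the center.
By R21 (it is in category D, it carries flag N): it is in state B.
By R24 (it is shielded): it may move diagonally.
By R4 (it controls the center, it carries flag N): it has attribute K.
By R8 (it is in state B, it is pinned): it satisfies condition V.
By R17 (it has attribute K, it is in category D): it satisfies condition A.
By R16 (it satisfies condition A, it may move diagonally, it satisfies condition V): it is in state S.
By R23 (it is in state S): it is on a home square.

Yes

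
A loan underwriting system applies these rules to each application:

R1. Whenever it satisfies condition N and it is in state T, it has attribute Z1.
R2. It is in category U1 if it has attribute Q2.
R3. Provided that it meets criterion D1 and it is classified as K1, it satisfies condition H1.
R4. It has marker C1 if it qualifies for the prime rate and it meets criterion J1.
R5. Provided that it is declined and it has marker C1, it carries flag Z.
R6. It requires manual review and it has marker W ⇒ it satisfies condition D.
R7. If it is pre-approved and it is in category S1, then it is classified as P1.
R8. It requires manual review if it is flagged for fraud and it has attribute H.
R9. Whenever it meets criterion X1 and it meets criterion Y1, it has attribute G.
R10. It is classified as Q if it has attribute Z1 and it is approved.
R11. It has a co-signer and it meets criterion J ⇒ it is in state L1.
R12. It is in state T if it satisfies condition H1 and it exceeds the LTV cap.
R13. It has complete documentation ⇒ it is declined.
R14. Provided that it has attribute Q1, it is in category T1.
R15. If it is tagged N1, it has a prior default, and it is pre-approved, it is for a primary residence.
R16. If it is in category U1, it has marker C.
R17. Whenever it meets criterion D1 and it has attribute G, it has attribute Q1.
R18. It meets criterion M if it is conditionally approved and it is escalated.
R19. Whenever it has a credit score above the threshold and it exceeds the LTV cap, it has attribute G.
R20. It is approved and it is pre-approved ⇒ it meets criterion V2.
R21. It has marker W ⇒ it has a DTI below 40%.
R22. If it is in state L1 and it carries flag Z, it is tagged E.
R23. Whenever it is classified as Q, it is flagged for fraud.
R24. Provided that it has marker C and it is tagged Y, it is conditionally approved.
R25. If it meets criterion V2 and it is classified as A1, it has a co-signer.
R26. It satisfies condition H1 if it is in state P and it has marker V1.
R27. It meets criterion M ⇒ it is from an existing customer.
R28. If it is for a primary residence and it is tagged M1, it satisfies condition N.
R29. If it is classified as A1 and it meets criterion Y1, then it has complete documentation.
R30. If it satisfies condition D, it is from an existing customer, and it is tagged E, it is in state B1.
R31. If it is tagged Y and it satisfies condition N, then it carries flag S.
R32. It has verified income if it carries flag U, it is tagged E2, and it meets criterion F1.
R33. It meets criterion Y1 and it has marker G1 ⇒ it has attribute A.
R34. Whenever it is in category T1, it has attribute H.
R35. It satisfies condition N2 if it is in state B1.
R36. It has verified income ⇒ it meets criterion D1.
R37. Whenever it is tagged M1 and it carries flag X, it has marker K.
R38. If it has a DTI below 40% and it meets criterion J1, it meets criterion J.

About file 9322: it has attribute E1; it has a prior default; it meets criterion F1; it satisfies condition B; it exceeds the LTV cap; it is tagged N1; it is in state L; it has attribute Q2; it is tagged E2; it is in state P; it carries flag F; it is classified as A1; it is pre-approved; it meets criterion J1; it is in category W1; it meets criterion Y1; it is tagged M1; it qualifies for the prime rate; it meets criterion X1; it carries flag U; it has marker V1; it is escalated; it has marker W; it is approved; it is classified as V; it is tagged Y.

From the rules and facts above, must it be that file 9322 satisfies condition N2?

Yes

By R2 (it has attribute Q2): it is in category U1.
By R4 (it qualifies for the prime rate, it meets criterion J1): it has marker C1.
By R9 (it meets criterion X1, it meets criterion Y1): it has attribute G.
By R15 (it is tagged N1, it has a prior default, it is pre-approved): it is for a primary residence.
By R16 (it is in category U1): it has marker C.
By R20 (it is approved, it is pre-approved): it meets criterion V2.
By R21 (it has marker W): it has a DTI below 40%.
By R24 (it has marker C, it is tagged Y): it is conditionally approved.
By R25 (it meets criterion V2, it is classified as A1): it has a co-signer.
By R26 (it is in state P, it has marker V1): it satisfies condition H1.
By R28 (it is for a primary residence, it is tagged M1): it satisfies condition N.
By R29 (it is classified as A1, it meets criterion Y1): it has complete documentation.
By R32 (it carries flag U, it is tagged E2, it meets criterion F1): it has verified income.
By R36 (it has verified income): it meets criterion D1.
By R38 (it has a DTI below 40%, it meets criterion J1): it meets criterion J.
By R11 (it has a co-signer, it meets criterion J): it is in state L1.
By R12 (it satisfies condition H1, it exceeds the LTV cap): it is in state T.
By R13 (it has complete documentation): it is declined.
By R17 (it meets criterion D1, it has attribute G): it has attribute Q1.
By R18 (it is conditionally approved, it is escalated): it meets criterion M.
By R27 (it meets criterion M): it is from an existing customer.
By R1 (it satisfies condition N, it is in state T): it has attribute Z1.
By R5 (it is declined, it has marker C1): it carries flag Z.
By R10 (it has attribute Z1, it is approved): it is classified as Q.
By R14 (it has attribute Q1): it is in category T1.
By R22 (it is in state L1, it carries flag Z): it is tagged E.
By R23 (it is classified as Q): it is flagged for fraud.
By R34 (it is in category T1): it has attribute H.
By R8 (it is flagged for fraud, it has attribute H): it requires manual review.
By R6 (it requires manual review, it has marker W): it satisfies condition D.
By R30 (it satisfies condition D, it is from an existing customer, it is tagged E): it is in state B1.
By R35 (it is in state B1): it satisfies condition N2.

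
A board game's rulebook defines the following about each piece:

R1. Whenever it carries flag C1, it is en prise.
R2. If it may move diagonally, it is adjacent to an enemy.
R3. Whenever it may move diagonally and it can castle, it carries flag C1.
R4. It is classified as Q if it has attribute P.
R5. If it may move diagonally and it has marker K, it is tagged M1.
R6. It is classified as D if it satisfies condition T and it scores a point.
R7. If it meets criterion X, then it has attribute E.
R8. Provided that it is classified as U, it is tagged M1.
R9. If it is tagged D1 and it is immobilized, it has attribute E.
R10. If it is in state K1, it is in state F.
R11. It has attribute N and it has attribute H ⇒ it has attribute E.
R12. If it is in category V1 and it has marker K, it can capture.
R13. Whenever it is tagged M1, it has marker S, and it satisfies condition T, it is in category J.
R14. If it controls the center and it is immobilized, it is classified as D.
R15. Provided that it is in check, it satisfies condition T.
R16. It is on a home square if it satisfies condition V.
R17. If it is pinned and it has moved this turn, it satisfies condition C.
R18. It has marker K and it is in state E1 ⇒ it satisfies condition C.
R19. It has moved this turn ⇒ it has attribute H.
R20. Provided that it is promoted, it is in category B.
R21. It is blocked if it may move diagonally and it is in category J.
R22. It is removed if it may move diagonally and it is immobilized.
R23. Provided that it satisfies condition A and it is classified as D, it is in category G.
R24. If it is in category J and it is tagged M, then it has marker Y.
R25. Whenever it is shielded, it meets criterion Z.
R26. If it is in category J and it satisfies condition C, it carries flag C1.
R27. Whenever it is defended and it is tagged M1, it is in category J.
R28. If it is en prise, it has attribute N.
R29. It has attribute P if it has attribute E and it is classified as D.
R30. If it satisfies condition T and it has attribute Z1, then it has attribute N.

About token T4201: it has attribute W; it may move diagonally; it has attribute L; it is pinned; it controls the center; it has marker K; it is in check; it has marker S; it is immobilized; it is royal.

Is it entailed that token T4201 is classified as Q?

Forward chaining from the given facts derives: is adjacent to an enemy, is tagged M1, is classified as D, satisfies condition T, is removed, is in category J, is blocked.
The only rule concluding "it is classified as Q" is R4, which needs "it has attribute P"; that is never established.

No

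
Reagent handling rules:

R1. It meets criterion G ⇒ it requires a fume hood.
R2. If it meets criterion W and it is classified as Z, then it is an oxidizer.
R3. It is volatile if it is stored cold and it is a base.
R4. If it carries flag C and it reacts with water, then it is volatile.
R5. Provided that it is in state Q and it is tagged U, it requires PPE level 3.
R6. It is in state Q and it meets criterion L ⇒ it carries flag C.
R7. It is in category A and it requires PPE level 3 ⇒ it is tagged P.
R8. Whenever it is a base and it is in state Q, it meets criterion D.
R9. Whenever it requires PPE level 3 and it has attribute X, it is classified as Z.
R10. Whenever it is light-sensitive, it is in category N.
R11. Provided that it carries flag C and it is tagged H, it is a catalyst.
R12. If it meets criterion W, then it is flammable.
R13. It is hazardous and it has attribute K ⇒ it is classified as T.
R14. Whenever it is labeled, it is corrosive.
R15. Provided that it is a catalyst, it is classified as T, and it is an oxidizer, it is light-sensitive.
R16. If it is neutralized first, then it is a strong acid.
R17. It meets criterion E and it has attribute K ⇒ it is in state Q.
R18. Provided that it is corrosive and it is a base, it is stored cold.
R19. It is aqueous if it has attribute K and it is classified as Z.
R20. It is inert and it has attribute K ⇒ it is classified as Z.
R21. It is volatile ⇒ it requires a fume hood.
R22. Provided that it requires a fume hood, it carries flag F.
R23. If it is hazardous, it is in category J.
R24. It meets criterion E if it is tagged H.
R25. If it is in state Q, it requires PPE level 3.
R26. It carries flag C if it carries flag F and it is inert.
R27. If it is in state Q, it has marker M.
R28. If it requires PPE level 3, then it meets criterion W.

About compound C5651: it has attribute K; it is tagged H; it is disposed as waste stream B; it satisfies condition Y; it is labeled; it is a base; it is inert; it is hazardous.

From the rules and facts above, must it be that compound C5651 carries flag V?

No

Forward chaining from the given facts derives: is classified as T, is corrosive, is stored cold, is classified as Z, is in category J, meets criterion E, is volatile, is in state Q, is aqueous, requires a fume hood, carries flag F, requires PPE level 3, carries flag C, has marker M, meets criterion W, is an oxidizer, meets criterion D, is a catalyst, is flammable, is light-sensitive, is in category N.
No rule has "it carries flag V" as its conclusion, and it is not among the given facts.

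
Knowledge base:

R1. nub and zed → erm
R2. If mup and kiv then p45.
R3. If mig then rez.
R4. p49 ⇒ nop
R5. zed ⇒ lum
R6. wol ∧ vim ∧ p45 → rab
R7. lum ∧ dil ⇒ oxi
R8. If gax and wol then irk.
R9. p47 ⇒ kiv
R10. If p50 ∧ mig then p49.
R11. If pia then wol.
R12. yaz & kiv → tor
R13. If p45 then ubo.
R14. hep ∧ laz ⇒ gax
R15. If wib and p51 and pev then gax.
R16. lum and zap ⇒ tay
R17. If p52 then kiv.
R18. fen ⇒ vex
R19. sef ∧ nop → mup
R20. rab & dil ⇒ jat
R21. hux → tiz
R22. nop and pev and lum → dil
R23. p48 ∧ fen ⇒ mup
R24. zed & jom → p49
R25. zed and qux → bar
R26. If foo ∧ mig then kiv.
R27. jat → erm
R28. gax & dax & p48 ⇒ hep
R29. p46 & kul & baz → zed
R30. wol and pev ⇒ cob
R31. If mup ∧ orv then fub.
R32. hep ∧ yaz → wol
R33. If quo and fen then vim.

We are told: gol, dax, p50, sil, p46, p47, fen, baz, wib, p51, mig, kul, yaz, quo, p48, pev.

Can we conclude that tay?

No

Forward chaining from the given facts derives: rez, kiv, p49, tor, gax, vex, mup, hep, zed, wol, vim, p45, nop, lum, rab, irk, ubo, dil, cob, oxi, jat, erm.
The only rule concluding tay is R16, which needs zap; that is never established.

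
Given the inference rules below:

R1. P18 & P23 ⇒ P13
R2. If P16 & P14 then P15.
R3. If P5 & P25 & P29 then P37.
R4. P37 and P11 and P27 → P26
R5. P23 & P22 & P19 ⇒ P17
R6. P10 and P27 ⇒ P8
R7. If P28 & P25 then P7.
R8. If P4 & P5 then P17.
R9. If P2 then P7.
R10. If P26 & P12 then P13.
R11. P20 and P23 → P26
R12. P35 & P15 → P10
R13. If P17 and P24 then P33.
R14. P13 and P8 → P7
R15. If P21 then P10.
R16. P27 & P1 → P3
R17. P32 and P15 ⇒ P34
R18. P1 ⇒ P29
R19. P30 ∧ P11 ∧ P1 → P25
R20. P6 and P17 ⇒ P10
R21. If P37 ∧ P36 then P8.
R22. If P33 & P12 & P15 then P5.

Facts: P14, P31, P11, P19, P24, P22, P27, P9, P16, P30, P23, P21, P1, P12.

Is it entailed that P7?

P15  (by R2: P16, P14)
P17  (by R5: P23, P22, P19)
P33  (by R13: P17, P24)
P10  (by R15: P21)
P29  (by R18: P1)
P25  (by R19: P30, P11, P1)
P5  (by R22: P33, P12, P15)
P37  (by R3: P5, P25, P29)
P26  (by R4: P37, P11, P27)
P8  (by R6: P10, P27)
P13  (by R10: P26, P12)
P7  (by R14: P13, P8)

Yes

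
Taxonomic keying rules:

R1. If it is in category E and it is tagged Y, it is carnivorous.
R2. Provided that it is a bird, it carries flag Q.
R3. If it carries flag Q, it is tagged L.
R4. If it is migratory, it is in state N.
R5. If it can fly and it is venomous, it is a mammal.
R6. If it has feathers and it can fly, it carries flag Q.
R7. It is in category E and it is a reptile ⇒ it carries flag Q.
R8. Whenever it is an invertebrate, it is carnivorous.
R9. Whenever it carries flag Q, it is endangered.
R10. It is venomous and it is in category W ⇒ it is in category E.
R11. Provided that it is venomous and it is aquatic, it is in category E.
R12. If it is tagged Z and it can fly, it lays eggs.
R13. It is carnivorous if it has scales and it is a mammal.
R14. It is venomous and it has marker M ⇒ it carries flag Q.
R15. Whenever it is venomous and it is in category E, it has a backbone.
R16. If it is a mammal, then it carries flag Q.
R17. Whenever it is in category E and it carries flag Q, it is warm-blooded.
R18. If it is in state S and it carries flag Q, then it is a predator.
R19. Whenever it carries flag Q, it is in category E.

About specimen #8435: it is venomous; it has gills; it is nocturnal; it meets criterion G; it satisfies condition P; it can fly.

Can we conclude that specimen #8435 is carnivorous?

No

Forward chaining from the given facts derives: is a mammal, carries flag Q, is in category E, is tagged L, is endangered, has a backbone, is warm-blooded.
Rules concluding "it is carnivorous": R1 needs "it is tagged Y"; R8 needs "it is an invertebrate"; R13 needs "it has scales" — none of these are established.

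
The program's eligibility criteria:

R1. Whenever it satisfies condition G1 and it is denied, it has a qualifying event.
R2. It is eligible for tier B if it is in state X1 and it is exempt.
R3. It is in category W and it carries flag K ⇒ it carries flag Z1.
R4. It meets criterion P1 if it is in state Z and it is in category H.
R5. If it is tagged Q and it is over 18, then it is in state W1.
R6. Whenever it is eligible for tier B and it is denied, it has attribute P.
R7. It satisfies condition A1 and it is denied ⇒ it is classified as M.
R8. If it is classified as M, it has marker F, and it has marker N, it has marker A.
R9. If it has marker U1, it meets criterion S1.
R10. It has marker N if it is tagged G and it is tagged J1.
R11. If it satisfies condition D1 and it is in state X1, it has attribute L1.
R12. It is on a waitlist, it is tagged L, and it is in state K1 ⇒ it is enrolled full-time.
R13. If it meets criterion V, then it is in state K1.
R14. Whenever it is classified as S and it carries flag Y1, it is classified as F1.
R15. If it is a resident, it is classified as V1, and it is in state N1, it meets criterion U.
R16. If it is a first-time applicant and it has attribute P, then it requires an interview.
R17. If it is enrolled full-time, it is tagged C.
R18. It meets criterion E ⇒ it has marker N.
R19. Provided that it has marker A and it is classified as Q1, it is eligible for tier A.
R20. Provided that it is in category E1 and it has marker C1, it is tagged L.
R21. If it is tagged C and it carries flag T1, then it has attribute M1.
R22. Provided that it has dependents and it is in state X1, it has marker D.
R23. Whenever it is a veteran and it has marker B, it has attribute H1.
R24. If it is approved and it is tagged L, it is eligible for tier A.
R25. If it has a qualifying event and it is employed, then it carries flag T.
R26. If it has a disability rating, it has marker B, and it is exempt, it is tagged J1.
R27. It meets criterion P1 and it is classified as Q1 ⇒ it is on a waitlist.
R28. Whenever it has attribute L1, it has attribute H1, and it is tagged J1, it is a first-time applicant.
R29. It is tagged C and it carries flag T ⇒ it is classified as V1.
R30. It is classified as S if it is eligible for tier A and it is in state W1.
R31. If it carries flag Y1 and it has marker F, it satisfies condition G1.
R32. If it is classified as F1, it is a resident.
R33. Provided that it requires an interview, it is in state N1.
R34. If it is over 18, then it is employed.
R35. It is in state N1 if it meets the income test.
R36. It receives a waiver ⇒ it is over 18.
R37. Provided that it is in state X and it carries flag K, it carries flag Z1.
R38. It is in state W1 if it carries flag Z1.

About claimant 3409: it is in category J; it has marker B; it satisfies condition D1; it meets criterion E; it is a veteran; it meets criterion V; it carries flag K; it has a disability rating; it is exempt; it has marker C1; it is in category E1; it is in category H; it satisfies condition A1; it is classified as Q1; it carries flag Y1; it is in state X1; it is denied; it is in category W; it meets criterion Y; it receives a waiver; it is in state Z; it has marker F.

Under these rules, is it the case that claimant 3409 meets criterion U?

By R2 (it is in state X1, it is exempt): it is eligible for tier B.
By R3 (it is in category W, it carries flag K): it carries flag Z1.
By R4 (it is in state Z, it is in category H): it meets criterion P1.
By R6 (it is eligible for tier B, it is denied): it has attribute P.
By R7 (it satisfies condition A1, it is denied): it is classified as M.
By R11 (it satisfies condition D1, it is in state X1): it has attribute L1.
By R13 (it meets criterion V): it is in state K1.
By R18 (it meets criterion E): it has marker N.
By R20 (it is in category E1, it has marker C1): it is tagged L.
By R23 (it is a veteran, it has marker B): it has attribute H1.
By R26 (it has a disability rating, it has marker B, it is exempt): it is tagged J1.
By R27 (it meets criterion P1, it is classified as Q1): it is on a waitlist.
By R28 (it has attribute L1, it has attribute H1, it is tagged J1): it is a first-time applicant.
By R31 (it carries flag Y1, it has marker F): it satisfies condition G1.
By R36 (it receives a waiver): it is over 18.
By R38 (it carries flag Z1): it is in state W1.
By R1 (it satisfies condition G1, it is denied): it has a qualifying event.
By R8 (it is classified as M, it has marker F, it has marker N): it has marker A.
By R12 (it is on a waitlist, it is tagged L, it is in state K1): it is enrolled full-time.
By R16 (it is a first-time applicant, it has attribute P): it requires an interview.
By R17 (it is enrolled full-time): it is tagged C.
By R19 (it has marker A, it is classified as Q1): it is eligible for tier A.
By R30 (it is eligible for tier A, it is in state W1): it is classified as S.
By R33 (it requires an interview): it is in state N1.
By R34 (it is over 18): it is employed.
By R14 (it is classified as S, it carries flag Y1): it is classified as F1.
By R25 (it has a qualifying event, it is employed): it carries flag T.
By R29 (it is tagged C, it carries flag T): it is classified as V1.
By R32 (it is classified as F1): it is a resident.
By R15 (it is a resident, it is classified as V1, it is in state N1): it meets criterion U.

Yes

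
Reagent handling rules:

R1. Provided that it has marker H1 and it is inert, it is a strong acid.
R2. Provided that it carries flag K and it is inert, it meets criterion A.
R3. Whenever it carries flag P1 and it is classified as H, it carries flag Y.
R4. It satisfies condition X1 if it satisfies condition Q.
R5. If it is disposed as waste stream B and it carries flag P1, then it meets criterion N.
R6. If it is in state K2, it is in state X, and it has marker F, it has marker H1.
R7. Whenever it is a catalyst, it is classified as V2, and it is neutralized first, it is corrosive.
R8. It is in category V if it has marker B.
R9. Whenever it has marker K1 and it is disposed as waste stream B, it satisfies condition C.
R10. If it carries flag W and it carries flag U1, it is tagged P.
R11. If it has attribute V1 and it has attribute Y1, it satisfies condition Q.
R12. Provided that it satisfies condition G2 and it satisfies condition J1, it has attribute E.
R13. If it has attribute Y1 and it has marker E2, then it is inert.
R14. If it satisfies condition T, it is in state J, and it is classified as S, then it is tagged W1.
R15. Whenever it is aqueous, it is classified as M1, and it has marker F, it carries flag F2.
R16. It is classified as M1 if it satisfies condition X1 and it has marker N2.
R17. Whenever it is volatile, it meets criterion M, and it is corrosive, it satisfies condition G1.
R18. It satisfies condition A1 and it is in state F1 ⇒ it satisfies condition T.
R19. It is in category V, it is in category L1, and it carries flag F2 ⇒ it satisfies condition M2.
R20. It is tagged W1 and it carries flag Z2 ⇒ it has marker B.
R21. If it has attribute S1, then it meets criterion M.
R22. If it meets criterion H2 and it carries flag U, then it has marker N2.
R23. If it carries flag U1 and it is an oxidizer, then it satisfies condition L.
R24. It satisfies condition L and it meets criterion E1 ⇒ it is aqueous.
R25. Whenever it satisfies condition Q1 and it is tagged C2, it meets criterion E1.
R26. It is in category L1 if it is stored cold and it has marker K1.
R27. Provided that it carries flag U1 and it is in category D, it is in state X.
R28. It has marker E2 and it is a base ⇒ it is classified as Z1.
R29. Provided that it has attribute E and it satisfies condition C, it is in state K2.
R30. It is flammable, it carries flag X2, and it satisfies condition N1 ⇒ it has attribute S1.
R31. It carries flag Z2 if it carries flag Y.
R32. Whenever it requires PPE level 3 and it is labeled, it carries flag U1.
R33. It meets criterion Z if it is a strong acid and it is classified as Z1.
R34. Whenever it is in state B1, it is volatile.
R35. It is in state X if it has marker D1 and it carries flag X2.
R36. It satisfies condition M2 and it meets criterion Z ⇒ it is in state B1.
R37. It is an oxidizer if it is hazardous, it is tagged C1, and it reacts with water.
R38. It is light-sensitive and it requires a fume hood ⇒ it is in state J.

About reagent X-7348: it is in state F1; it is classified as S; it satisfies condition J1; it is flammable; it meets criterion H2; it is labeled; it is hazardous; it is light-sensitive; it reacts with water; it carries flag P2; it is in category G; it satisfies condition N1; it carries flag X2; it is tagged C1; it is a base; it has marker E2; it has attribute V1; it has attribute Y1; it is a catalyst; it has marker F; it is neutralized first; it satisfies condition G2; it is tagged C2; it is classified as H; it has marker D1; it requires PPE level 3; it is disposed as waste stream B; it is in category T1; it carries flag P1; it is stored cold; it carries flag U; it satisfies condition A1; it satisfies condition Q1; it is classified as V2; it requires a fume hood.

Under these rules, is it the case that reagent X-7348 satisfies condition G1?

No

Forward chaining from the given facts derives: carries flag Y, meets criterion N, is corrosive, satisfies condition Q, has attribute E, is inert, satisfies condition T, has marker N2, meets criterion E1, is classified as Z1, has attribute S1, carries flag Z2, carries flag U1, is in state X, is an oxidizer, is in state J, satisfies condition X1, is tagged W1, is classified as M1, has marker B, meets criterion M, satisfies condition L, is aqueous, is in category V, carries flag F2.
The only rule concluding "it satisfies condition G1" is R17, which needs "it is volatile"; that is never established.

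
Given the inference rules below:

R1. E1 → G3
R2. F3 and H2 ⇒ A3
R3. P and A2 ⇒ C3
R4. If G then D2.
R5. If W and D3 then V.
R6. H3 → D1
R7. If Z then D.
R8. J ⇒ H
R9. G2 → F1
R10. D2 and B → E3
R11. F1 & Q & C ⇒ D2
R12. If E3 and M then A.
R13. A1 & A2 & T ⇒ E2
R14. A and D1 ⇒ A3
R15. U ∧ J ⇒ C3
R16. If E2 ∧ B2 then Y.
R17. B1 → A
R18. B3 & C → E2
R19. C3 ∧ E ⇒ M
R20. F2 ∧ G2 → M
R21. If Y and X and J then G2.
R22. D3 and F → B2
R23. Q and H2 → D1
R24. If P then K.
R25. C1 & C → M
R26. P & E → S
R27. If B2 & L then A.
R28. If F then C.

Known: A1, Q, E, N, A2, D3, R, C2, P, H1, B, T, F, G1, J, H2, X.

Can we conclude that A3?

Yes

C3  (by R3: P, A2)
E2  (by R13: A1, A2, T)
M  (by R19: C3, E)
B2  (by R22: D3, F)
D1  (by R23: Q, H2)
C  (by R28: F)
Y  (by R16: E2, B2)
G2  (by R21: Y, X, J)
F1  (by R9: G2)
D2  (by R11: F1, Q, C)
E3  (by R10: D2, B)
A  (by R12: E3, M)
A3  (by R14: A, D1)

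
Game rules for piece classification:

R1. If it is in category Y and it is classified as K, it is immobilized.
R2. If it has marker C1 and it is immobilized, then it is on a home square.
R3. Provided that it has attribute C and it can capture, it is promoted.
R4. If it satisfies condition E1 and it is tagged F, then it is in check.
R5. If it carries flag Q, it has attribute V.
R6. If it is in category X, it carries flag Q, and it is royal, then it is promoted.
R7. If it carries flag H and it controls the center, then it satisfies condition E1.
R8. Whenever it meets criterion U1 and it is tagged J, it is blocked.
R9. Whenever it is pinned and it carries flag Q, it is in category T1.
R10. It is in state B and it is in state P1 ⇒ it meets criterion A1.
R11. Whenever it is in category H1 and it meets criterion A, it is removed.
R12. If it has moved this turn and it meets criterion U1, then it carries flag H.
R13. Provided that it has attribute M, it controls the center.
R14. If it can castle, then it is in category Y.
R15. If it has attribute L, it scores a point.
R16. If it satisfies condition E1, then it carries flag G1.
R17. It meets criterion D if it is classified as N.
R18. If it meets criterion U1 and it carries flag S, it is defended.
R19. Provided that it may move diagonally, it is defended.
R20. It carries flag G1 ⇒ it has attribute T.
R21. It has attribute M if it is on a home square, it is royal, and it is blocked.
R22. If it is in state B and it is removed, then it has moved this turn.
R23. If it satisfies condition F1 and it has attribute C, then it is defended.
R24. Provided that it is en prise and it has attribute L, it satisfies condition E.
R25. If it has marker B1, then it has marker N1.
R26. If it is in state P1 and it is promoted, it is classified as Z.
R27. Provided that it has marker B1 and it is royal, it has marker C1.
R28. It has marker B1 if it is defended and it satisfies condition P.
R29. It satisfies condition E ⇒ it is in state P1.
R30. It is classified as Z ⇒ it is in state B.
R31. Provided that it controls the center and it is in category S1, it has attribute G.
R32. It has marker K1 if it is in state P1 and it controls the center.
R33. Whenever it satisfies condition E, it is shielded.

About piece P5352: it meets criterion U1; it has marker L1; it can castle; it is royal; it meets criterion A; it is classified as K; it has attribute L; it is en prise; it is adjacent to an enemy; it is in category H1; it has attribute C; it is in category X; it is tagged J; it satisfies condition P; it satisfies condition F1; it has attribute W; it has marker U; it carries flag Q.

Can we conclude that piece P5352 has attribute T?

Yes

By R6 (it is in category X, it carries flag Q, it is royal): it is promoted.
By R8 (it meets criterion U1, it is tagged J): it is blocked.
By R11 (it is in category H1, it meets criterion A): it is removed.
By R14 (it can castle): it is in category Y.
By R23 (it satisfies condition F1, it has attribute C): it is defended.
By R24 (it is en prise, it has attribute L): it satisfies condition E.
By R28 (it is defended, it satisfies condition P): it has marker B1.
By R29 (it satisfies condition E): it is in state P1.
By R1 (it is in category Y, it is classified as K): it is immobilized.
By R26 (it is in state P1, it is promoted): it is classified as Z.
By R27 (it has marker B1, it is royal): it has marker C1.
By R30 (it is classified as Z): it is in state B.
By R2 (it has marker C1, it is immobilized): it is on a home square.
By R21 (it is on a home square, it is royal, it is blocked): it has attribute M.
By R22 (it is in state B, it is removed): it has moved this turn.
By R12 (it has moved this turn, it meets criterion U1): it carries flag H.
By R13 (it has attribute M): it controls the center.
By R7 (it carries flag H, it controls the center): it satisfies condition E1.
By R16 (it satisfies condition E1): it carries flag G1.
By R20 (it carries flag G1): it has attribute T.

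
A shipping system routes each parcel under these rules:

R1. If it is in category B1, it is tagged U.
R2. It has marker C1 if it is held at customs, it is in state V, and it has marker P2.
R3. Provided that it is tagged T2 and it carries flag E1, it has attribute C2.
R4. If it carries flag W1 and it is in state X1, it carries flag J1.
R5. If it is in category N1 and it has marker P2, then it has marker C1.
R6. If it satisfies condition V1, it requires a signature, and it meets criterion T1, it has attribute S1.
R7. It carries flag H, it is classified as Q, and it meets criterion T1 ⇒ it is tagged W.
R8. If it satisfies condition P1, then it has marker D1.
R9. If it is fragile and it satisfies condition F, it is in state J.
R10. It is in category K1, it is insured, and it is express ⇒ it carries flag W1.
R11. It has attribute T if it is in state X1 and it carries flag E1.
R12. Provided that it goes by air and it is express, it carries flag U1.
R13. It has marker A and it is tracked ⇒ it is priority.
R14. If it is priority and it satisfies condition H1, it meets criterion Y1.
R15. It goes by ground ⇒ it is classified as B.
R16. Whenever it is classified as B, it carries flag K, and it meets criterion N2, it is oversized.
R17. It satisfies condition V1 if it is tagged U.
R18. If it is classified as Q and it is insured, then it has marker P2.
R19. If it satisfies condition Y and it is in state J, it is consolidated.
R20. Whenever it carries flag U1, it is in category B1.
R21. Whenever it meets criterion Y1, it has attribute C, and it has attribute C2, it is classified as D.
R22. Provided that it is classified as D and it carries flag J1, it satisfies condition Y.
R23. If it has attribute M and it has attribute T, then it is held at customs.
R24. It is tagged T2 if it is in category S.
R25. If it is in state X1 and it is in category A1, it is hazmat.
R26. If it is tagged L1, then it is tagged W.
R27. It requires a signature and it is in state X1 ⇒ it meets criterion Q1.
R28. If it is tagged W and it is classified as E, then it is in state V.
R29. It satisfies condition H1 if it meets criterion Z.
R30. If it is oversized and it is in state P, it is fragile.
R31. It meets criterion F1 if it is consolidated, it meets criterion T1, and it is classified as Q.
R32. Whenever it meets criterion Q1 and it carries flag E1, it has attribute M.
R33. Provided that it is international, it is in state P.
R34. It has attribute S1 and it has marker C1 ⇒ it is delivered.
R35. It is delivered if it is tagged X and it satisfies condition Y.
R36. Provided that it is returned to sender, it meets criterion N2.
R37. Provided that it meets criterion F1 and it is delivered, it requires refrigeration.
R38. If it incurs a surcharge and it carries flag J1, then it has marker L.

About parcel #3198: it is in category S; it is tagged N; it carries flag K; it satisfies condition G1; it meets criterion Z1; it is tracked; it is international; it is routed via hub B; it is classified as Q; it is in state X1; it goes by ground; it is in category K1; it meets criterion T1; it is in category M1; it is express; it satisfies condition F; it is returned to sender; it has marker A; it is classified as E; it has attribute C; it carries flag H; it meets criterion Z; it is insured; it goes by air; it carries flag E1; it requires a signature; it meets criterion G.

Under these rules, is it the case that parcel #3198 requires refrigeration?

By R7 (it carries flag H, it is classified as Q, it meets criterion T1): it is tagged W.
By R10 (it is in category K1, it is insured, it is express): it carries flag W1.
By R11 (it is in state X1, it carries flag E1): it has attribute T.
By R12 (it goes by air, it is express): it carries flag U1.
By R13 (it has marker A, it is tracked): it is priority.
By R15 (it goes by ground): it is classified as B.
By R18 (it is classified as Q, it is insured): it has marker P2.
By R20 (it carries flag U1): it is in category B1.
By R24 (it is in category S): it is tagged T2.
By R27 (it requires a signature, it is in state X1): it meets criterion Q1.
By R28 (it is tagged W, it is classified as E): it is in state V.
By R29 (it meets criterion Z): it satisfies condition H1.
By R32 (it meets criterion Q1, it carries flag E1): it has attribute M.
By R33 (it is international): it is in state P.
By R36 (it is returned to sender): it meets criterion N2.
By R1 (it is in category B1): it is tagged U.
By R3 (it is tagged T2, it carries flag E1): it has attribute C2.
By R4 (it carries flag W1, it is in state X1): it carries flag J1.
By R14 (it is priority, it satisfies condition H1): it meets criterion Y1.
By R16 (it is classified as B, it carries flag K, it meets criterion N2): it is oversized.
By R17 (it is tagged U): it satisfies condition V1.
By R21 (it meets criterion Y1, it has attribute C, it has attribute C2): it is classified as D.
By R22 (it is classified as D, it carries flag J1): it satisfies condition Y.
By R23 (it has attribute M, it has attribute T): it is held at customs.
By R30 (it is oversized, it is in state P): it is fragile.
By R2 (it is held at customs, it is in state V, it has marker P2): it has marker C1.
By R6 (it satisfies condition V1, it requires a signature, it meets criterion T1): it has attribute S1.
By R9 (it is fragile, it satisfies condition F): it is in state J.
By R19 (it satisfies condition Y, it is in state J): it is consolidated.
By R31 (it is consolidated, it meets criterion T1, it is classified as Q): it meets criterion F1.
By R34 (it has attribute S1, it has marker C1): it is delivered.
By R37 (it meets criterion F1, it is delivered): it requires refrigeration.

Yes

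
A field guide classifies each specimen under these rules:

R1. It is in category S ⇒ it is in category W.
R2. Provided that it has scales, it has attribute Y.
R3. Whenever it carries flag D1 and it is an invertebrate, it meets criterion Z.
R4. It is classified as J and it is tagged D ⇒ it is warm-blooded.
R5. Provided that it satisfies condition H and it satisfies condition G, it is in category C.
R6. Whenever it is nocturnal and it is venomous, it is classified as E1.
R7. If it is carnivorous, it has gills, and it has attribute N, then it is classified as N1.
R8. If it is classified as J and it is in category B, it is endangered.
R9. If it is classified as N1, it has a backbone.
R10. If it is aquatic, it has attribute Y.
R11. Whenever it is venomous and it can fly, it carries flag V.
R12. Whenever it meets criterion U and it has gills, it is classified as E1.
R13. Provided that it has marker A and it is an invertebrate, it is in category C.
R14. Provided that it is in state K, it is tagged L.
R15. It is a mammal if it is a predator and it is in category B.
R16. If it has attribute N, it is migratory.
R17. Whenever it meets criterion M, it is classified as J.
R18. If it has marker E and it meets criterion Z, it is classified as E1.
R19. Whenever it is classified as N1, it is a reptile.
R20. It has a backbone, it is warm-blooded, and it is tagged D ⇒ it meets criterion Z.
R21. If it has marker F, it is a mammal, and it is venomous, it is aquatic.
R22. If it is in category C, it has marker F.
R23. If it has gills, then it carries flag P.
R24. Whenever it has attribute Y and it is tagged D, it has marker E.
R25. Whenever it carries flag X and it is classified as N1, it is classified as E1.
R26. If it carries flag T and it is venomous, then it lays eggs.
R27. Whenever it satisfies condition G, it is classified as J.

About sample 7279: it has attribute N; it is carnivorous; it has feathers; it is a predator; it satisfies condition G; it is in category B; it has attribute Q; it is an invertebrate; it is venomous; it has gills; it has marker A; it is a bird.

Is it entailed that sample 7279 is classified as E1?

Forward chaining from the given facts derives: is classified as N1, has a backbone, is in category C, is a mammal, is migratory, is a reptile, has marker F, carries flag P, is classified as J, is endangered, is aquatic, has attribute Y.
Rules concluding "it is classified as E1": R6 needs "it is nocturnal"; R12 needs "it meets criterion U"; R18 needs "it has marker E"; R25 needs "it carries flag X" — none of these are established.

No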